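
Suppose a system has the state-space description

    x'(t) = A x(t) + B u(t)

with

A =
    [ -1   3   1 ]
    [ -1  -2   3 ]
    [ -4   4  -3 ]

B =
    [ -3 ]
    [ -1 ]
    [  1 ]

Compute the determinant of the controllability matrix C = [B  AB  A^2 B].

AB = [[1], [8], [5]]
A^2B = [[28], [-2], [13]]
Controllability matrix C = [B  AB  A^2B] = [[-3, 1, 28], [-1, 8, -2], [1, 5, 13]]
Expanding along the first row, det(C) = (-3)·(8·13 - (-2)·5) - 1·((-1)·13 - (-2)·1) + 28·((-1)·5 - 8·1) = (-3)·114 - 1·(-11) + 28·(-13) = -695
Since det(C) ≠ 0, rank(C) = 3 and the system is completely controllable.

-695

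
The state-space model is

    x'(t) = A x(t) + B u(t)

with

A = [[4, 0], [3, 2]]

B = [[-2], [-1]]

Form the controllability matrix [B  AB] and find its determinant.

AB = [[-8], [-8]]
Controllability matrix C = [B  AB] = [[-2, -8], [-1, -8]]
det(C) = (-2)·(-8) - (-8)·(-1) = 16 - 8 = 8
Since det(C) ≠ 0, rank(C) = 2 and the system is completely controllable.

8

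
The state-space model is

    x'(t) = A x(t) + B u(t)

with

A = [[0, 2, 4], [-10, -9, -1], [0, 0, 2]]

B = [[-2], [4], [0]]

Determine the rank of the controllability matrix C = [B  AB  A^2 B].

AB = [[8], [-16], [0]]
A^2B = [[-32], [64], [0]]
Controllability matrix C = [B  AB  A^2B] = [[-2, 8, -32], [4, -16, 64], [0, 0, 0]]
Every column of C is a scalar multiple of column 1 = [-2, 4, 0] (multipliers 1, -4, 16), so the columns span a one-dimensional space.
C ≠ 0, hence rank(C) = 1.
rank(C) = 1 < n = 3, so the pair (A, B) is not completely controllable.

1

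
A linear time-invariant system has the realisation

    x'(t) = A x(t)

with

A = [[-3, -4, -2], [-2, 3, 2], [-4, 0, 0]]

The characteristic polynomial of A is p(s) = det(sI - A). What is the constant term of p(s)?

Expand det(sI - A) for the 3×3 matrix.
p(s) = s^3 - 25s - 8.
(Check: constant term = det(-A) = (-1)^3 det A = -8; coefficient of s^2 = -tr A = 0.)
The constant term is -8.

-8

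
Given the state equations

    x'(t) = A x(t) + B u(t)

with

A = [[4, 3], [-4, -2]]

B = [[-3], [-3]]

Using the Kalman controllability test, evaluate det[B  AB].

AB = [[-21], [18]]
Controllability matrix C = [B  AB] = [[-3, -21], [-3, 18]]
det(C) = (-3)·18 - (-21)·(-3) = -54 - 63 = -117
Since det(C) ≠ 0, rank(C) = 2 and the system is completely controllable.

-117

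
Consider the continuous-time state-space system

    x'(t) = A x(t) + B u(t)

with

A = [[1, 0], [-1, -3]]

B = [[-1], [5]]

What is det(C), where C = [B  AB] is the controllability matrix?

19

AB = [[-1], [-14]]
Controllability matrix C = [B  AB] = [[-1, -1], [5, -14]]
det(C) = (-1)·(-14) - (-1)·5 = 14 - (-5) = 19
Since det(C) ≠ 0, rank(C) = 2 and the system is completely controllable.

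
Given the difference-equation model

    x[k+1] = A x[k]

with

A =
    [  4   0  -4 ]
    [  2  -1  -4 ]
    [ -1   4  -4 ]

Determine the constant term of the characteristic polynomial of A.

-52

Expand det(zI - A) for the 3×3 matrix.
p(z) = z^3 + z^2 - 4z - 52.
(Check: constant term = det(-A) = (-1)^3 det A = -52; coefficient of z^2 = -tr A = 1.)
The constant term is -52.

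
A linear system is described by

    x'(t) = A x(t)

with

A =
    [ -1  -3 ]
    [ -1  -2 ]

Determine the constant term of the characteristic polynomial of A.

-1

For a 2×2 matrix, det(sI - A) = s^2 - (tr A)s + det A.
tr A = -3, det A = -1.
So p(s) = s^2 + 3s - 1.
The constant term is -1.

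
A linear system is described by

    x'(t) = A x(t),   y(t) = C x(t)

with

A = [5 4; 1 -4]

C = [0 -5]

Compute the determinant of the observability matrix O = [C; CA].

CA = [[-5, 20]]
Observability matrix O = [C; CA] = [[0, -5], [-5, 20]]
det(O) = 0·20 - (-5)·(-5) = 0 - 25 = -25
Since det(O) ≠ 0, rank(O) = 2 and the system is completely observable.

-25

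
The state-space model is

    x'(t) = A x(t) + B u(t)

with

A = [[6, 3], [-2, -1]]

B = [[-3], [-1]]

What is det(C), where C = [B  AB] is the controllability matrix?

AB = [[-21], [7]]
Controllability matrix C = [B  AB] = [[-3, -21], [-1, 7]]
det(C) = (-3)·7 - (-21)·(-1) = -21 - 21 = -42
Since det(C) ≠ 0, rank(C) = 2 and the system is completely controllable.

-42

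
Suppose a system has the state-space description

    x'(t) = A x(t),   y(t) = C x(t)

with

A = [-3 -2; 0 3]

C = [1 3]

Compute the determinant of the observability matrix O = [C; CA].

16

CA = [[-3, 7]]
Observability matrix O = [C; CA] = [[1, 3], [-3, 7]]
det(O) = 1·7 - 3·(-3) = 7 - (-9) = 16
Since det(O) ≠ 0, rank(O) = 2 and the system is completely observable.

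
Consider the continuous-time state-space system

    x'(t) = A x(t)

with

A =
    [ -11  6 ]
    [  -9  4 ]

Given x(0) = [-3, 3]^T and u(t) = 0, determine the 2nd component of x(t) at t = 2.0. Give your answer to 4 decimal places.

det(sI - A) = s^2 - (tr A)s + det A, with tr A = (-11) + 4 = -7 and det A = (-11)·4 - 6·(-9) = -44 - (-54) = 10.
So p(s) = det(sI - A) = s^2 + 7s + 10.
Factor s^2 + 7s + 10: two numbers with sum -7 and product 10 are -2 and -5, so s^2 + 7s + 10 = (s + 2)(s + 5).
Hence p(s) = (s + 2) (s + 5), with roots -5, -2.
The eigenvalues -5, -2 are distinct and real, so A is diagonalisable and x(t) = e^{At} x(0) = V diag(e^{λ_i t}) V^{-1} x(0), where the columns of V are the eigenvectors.
λ = -5: A - (-5)I = [[-6, 6], [-9, 9]]. Row 1 gives (-6)·v1 + 6·v2 = 0, so take v_1 = [1, 1]^T.
λ = -2: A - (-2)I = [[-9, 6], [-9, 6]]. Row 1 gives (-9)·v1 + 6·v2 = 0, so take v_2 = [-2, -3]^T.
V = [v_1 v_2] = [[1, -2], [1, -3]] has det V = -1, so V^{-1} = adj(V)/det V = [[3, -2], [1, -1]].
Modal coordinates z(0) = V^{-1} x(0): 3·(-3) + (-2)·3 = -15; 1·(-3) + (-1)·3 = -6; so z(0) = [-15, -6]^T.
x_2(t) = Σ_i (v_i)_2 · z_i(0) · e^{λ_i t} (row 2 of V times the modal terms).
x_2(2.0) = 1·(-15)·e^{-5·2.0} + (-3)·(-6)·e^{-2·2.0} = (-15)·0.000045 + 18·0.018316 = 0.3290.

0.3290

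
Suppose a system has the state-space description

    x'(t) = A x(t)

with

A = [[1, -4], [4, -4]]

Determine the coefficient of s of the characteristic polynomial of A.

For a 2×2 matrix, det(sI - A) = s^2 - (tr A)s + det A.
tr A = -3, det A = 12.
So p(s) = s^2 + 3s + 12.
The coefficient of s is 3.

3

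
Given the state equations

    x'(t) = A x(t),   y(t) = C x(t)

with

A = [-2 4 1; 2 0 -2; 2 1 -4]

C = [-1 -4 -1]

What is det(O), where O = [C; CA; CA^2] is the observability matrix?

-637

CA = [[-8, -5, 11]]
CA^2 = [[28, -21, -42]]
Observability matrix O = [C; CA; CA^2] = [[-1, -4, -1], [-8, -5, 11], [28, -21, -42]]
Expanding along the first row, det(O) = (-1)·((-5)·(-42) - 11·(-21)) - (-4)·((-8)·(-42) - 11·28) + (-1)·((-8)·(-21) - (-5)·28) = (-1)·441 - (-4)·28 + (-1)·308 = -637
Since det(O) ≠ 0, rank(O) = 3 and the system is completely observable.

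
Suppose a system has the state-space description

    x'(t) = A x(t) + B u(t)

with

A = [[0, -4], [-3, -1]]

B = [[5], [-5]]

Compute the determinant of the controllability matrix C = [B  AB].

AB = [[20], [-10]]
Controllability matrix C = [B  AB] = [[5, 20], [-5, -10]]
det(C) = 5·(-10) - 20·(-5) = -50 - (-100) = 50
Since det(C) ≠ 0, rank(C) = 2 and the system is completely controllable.

50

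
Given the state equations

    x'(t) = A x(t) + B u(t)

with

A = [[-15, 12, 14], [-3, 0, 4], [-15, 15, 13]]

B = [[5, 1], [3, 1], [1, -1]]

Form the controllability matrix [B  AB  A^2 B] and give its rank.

AB = [[-25, -17], [-11, -7], [-17, -13]]
A^2B = [[5, -11], [7, -1], [-11, -19]]
Controllability matrix C = [B  AB  A^2B] = [[5, 1, -25, -17, 5, -11], [3, 1, -11, -7, 7, -1], [1, -1, -17, -13, -11, -19]]
The rows r1, r2, r3 of C are linearly dependent: -2·r1 + 3·r2 + r3 = 0 (check each entry), so rank(C) ≤ 2.
The 2×2 minor from rows 1, 2, columns 1, 2 is 5·1 - 1·3 = 5 - 3 = 2 ≠ 0, so rank(C) = 2.
rank(C) = 2 < n = 3, so the pair (A, B) is not completely controllable.

2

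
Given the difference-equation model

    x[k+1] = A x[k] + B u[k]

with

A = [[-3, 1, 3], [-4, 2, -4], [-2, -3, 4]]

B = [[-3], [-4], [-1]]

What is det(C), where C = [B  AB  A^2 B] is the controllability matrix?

AB = [[2], [8], [14]]
A^2B = [[44], [-48], [28]]
Controllability matrix C = [B  AB  A^2B] = [[-3, 2, 44], [-4, 8, -48], [-1, 14, 28]]
Expanding along the first row, det(C) = (-3)·(8·28 - (-48)·14) - 2·((-4)·28 - (-48)·(-1)) + 44·((-4)·14 - 8·(-1)) = (-3)·896 - 2·(-160) + 44·(-48) = -4480
Since det(C) ≠ 0, rank(C) = 3 and the system is completely controllable.

-4480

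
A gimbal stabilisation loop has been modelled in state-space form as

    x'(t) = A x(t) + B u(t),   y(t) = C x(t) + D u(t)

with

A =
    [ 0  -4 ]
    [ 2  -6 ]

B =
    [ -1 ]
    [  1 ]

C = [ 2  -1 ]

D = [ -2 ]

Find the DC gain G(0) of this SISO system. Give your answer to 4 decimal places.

G(0) = C(-A)^{-1}B + D = -C A^{-1} B + D.
det A = 8, so A^{-1} = (1/8)·adj(A) = [[-3/4, 1/2], [-1/4, 0]]
A^{-1} B = [5/4, 1/4]^T
C A^{-1} B = 9/4
G(0) = D - C A^{-1} B = -2 - (9/4) = -17/4 ≈ -4.2500

-4.2500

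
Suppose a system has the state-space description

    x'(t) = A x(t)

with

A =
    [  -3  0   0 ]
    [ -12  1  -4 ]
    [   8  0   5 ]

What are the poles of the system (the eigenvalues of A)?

det(sI - A) = s^3 - (tr A)s^2 + (M11 + M22 + M33)s - det A, where Mii is the 2×2 principal minor of A obtained by deleting row i and column i.
tr A = (-3) + 1 + 5 = 3; M11 = 1·5 - (-4)·0 = 5 - 0 = 5; M22 = (-3)·5 - 0·8 = -15 - 0 = -15; M33 = (-3)·1 - 0·(-12) = -3 - 0 = -3; sum of minors = -13.
det A = (-3)·(1·5 - (-4)·0) - 0·((-12)·5 - (-4)·8) + 0·((-12)·0 - 1·8) = (-3)·5 - 0·(-28) + 0·(-8) = -15.
So p(s) = det(sI - A) = s^3 - 3s^2 - 13s + 15.
Rational-root test: any integer root divides 15. Testing small divisors, s = 1 works: p(1) = 1 + (-3) + (-13) + 15 = 0, so (s - 1) is a factor.
Dividing, p(s) = (s - 1)(s^2 - 2s - 15).
Factor s^2 - 2s - 15: two numbers with sum 2 and product -15 are 5 and -3, so s^2 - 2s - 15 = (s - 5)(s + 3).
Hence p(s) = (s - 5) (s - 1) (s + 3), with roots -3, 1, 5.
At least one eigenvalue has non-negative real part, so the system is not asymptotically stable.

-3, 1, 5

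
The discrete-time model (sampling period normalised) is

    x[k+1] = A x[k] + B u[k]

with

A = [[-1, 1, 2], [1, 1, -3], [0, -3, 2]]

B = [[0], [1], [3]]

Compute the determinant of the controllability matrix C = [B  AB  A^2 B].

AB = [[7], [-8], [3]]
A^2B = [[-9], [-10], [30]]
Controllability matrix C = [B  AB  A^2B] = [[0, 7, -9], [1, -8, -10], [3, 3, 30]]
Expanding along the first row, det(C) = 0·((-8)·30 - (-10)·3) - 7·(1·30 - (-10)·3) + (-9)·(1·3 - (-8)·3) = 0·(-210) - 7·60 + (-9)·27 = -663
Since det(C) ≠ 0, rank(C) = 3 and the system is completely controllable.

-663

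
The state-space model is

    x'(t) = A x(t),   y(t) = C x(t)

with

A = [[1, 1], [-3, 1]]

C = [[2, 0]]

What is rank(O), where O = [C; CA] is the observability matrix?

CA = [[2, 2]]
Observability matrix O = [C; CA] = [[2, 0], [2, 2]]
det(O) = 2·2 - 0·2 = 4 - 0 = 4 ≠ 0, so rank(O) = 2.
rank(O) = 2 = n, so the pair (A, C) is completely observable.

2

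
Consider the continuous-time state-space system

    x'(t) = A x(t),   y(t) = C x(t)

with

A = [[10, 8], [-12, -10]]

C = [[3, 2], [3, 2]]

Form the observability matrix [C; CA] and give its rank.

CA = [[6, 4], [6, 4]]
Observability matrix O = [C; CA] = [[3, 2], [3, 2], [6, 4], [6, 4]]
Every row of O is a scalar multiple of row 1 = [3, 2] (multipliers 1, 1, 2, 2), so the rows span a one-dimensional space.
O ≠ 0, hence rank(O) = 1.
rank(O) = 1 < n = 2, so the pair (A, C) is not completely observable.

1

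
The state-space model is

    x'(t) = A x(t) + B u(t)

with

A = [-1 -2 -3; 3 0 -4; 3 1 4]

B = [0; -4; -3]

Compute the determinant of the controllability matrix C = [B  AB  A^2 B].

-5233

AB = [[17], [12], [-16]]
A^2B = [[7], [115], [-1]]
Controllability matrix C = [B  AB  A^2B] = [[0, 17, 7], [-4, 12, 115], [-3, -16, -1]]
Expanding along the first row, det(C) = 0·(12·(-1) - 115·(-16)) - 17·((-4)·(-1) - 115·(-3)) + 7·((-4)·(-16) - 12·(-3)) = 0·1828 - 17·349 + 7·100 = -5233
Since det(C) ≠ 0, rank(C) = 3 and the system is completely controllable.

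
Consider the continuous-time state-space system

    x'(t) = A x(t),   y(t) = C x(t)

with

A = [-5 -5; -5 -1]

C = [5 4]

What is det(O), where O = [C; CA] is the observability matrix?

CA = [[-45, -29]]
Observability matrix O = [C; CA] = [[5, 4], [-45, -29]]
det(O) = 5·(-29) - 4·(-45) = -145 - (-180) = 35
Since det(O) ≠ 0, rank(O) = 2 and the system is completely observable.

35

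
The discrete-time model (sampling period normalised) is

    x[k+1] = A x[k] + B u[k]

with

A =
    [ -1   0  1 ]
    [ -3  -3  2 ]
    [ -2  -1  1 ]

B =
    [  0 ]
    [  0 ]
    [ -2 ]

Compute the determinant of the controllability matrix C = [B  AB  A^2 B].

56

AB = [[-2], [-4], [-2]]
A^2B = [[0], [14], [6]]
Controllability matrix C = [B  AB  A^2B] = [[0, -2, 0], [0, -4, 14], [-2, -2, 6]]
Expanding along the first row, det(C) = 0·((-4)·6 - 14·(-2)) - (-2)·(0·6 - 14·(-2)) + 0·(0·(-2) - (-4)·(-2)) = 0·4 - (-2)·28 + 0·(-8) = 56
Since det(C) ≠ 0, rank(C) = 3 and the system is completely controllable.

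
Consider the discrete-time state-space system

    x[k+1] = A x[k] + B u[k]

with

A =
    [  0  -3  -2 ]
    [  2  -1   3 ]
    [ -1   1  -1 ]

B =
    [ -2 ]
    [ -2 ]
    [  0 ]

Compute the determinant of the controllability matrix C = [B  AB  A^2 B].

AB = [[6], [-2], [0]]
A^2B = [[6], [14], [-8]]
Controllability matrix C = [B  AB  A^2B] = [[-2, 6, 6], [-2, -2, 14], [0, 0, -8]]
Expanding along the first row, det(C) = (-2)·((-2)·(-8) - 14·0) - 6·((-2)·(-8) - 14·0) + 6·((-2)·0 - (-2)·0) = (-2)·16 - 6·16 + 6·0 = -128
Since det(C) ≠ 0, rank(C) = 3 and the system is completely controllable.

-128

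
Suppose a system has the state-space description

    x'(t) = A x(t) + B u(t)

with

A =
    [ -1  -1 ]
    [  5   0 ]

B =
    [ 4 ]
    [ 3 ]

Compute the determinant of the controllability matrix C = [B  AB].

AB = [[-7], [20]]
Controllability matrix C = [B  AB] = [[4, -7], [3, 20]]
det(C) = 4·20 - (-7)·3 = 80 - (-21) = 101
Since det(C) ≠ 0, rank(C) = 2 and the system is completely controllable.

101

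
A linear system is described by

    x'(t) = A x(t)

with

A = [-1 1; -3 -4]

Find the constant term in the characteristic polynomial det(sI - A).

7

For a 2×2 matrix, det(sI - A) = s^2 - (tr A)s + det A.
tr A = -5, det A = 7.
So p(s) = s^2 + 5s + 7.
The constant term is 7.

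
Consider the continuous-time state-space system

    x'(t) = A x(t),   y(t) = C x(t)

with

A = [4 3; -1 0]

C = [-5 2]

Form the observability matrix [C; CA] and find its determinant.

119

CA = [[-22, -15]]
Observability matrix O = [C; CA] = [[-5, 2], [-22, -15]]
det(O) = (-5)·(-15) - 2·(-22) = 75 - (-44) = 119
Since det(O) ≠ 0, rank(O) = 2 and the system is completely observable.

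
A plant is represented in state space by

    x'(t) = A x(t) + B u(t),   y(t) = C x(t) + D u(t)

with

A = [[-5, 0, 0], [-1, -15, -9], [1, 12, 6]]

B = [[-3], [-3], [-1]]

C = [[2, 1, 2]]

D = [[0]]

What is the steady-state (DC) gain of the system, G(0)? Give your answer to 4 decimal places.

-5.4667

G(0) = C(-A)^{-1}B + D = -C A^{-1} B + D.
det A = -90, so A^{-1} = (1/-90)·adj(A) = [[-1/5, 0, 0], [1/30, 1/3, 1/2], [-1/30, -2/3, -5/6]]
A^{-1} B = [3/5, -8/5, 44/15]^T
C A^{-1} B = 82/15
G(0) = D - C A^{-1} B = 0 - (82/15) = -82/15 ≈ -5.4667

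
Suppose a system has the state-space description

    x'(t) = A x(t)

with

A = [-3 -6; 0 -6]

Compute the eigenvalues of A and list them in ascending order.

det(sI - A) = s^2 - (tr A)s + det A, with tr A = (-3) + (-6) = -9 and det A = (-3)·(-6) - (-6)·0 = 18 - 0 = 18.
So p(s) = det(sI - A) = s^2 + 9s + 18.
Factor s^2 + 9s + 18: two numbers with sum -9 and product 18 are -3 and -6, so s^2 + 9s + 18 = (s + 3)(s + 6).
Hence p(s) = (s + 3) (s + 6), with roots -6, -3.
All eigenvalues have negative real part, so the system is asymptotically stable.

-6, -3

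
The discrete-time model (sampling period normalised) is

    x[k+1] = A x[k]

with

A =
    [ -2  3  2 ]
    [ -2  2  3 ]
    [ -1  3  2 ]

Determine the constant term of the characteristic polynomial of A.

Expand det(zI - A) for the 3×3 matrix.
p(z) = z^3 - 2z^2 - 5z - 5.
(Check: constant term = det(-A) = (-1)^3 det A = -5; coefficient of z^2 = -tr A = -2.)
The constant term is -5.

-5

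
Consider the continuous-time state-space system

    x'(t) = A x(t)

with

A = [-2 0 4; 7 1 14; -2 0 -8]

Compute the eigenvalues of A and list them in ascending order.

det(sI - A) = s^3 - (tr A)s^2 + (M11 + M22 + M33)s - det A, where Mii is the 2×2 principal minor of A obtained by deleting row i and column i.
tr A = (-2) + 1 + (-8) = -9; M11 = 1·(-8) - 14·0 = -8 - 0 = -8; M22 = (-2)·(-8) - 4·(-2) = 16 - (-8) = 24; M33 = (-2)·1 - 0·7 = -2 - 0 = -2; sum of minors = 14.
det A = (-2)·(1·(-8) - 14·0) - 0·(7·(-8) - 14·(-2)) + 4·(7·0 - 1·(-2)) = (-2)·(-8) - 0·(-28) + 4·2 = 24.
So p(s) = det(sI - A) = s^3 + 9s^2 + 14s - 24.
Rational-root test: any integer root divides -24. Testing small divisors, s = 1 works: p(1) = 1 + 9 + 14 + (-24) = 0, so (s - 1) is a factor.
Dividing, p(s) = (s - 1)(s^2 + 10s + 24).
Factor s^2 + 10s + 24: two numbers with sum -10 and product 24 are -4 and -6, so s^2 + 10s + 24 = (s + 4)(s + 6).
Hence p(s) = (s - 1) (s + 4) (s + 6), with roots -6, -4, 1.
At least one eigenvalue has non-negative real part, so the system is not asymptotically stable.

-6, -4, 1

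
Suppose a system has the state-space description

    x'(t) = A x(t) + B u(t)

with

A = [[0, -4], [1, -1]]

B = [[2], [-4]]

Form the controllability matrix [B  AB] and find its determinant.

76

AB = [[16], [6]]
Controllability matrix C = [B  AB] = [[2, 16], [-4, 6]]
det(C) = 2·6 - 16·(-4) = 12 - (-64) = 76
Since det(C) ≠ 0, rank(C) = 2 and the system is completely controllable.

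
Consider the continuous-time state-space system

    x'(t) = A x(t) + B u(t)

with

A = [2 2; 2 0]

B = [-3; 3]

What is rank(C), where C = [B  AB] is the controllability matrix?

2

AB = [[0], [-6]]
Controllability matrix C = [B  AB] = [[-3, 0], [3, -6]]
det(C) = (-3)·(-6) - 0·3 = 18 - 0 = 18 ≠ 0, so rank(C) = 2.
rank(C) = 2 = n, so the pair (A, B) is completely controllable.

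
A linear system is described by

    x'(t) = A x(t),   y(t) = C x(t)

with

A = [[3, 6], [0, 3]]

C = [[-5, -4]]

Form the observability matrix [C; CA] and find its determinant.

150

CA = [[-15, -42]]
Observability matrix O = [C; CA] = [[-5, -4], [-15, -42]]
det(O) = (-5)·(-42) - (-4)·(-15) = 210 - 60 = 150
Since det(O) ≠ 0, rank(O) = 2 and the system is completely observable.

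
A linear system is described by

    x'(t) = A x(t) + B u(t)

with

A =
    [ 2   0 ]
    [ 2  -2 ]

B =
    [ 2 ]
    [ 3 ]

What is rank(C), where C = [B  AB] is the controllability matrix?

AB = [[4], [-2]]
Controllability matrix C = [B  AB] = [[2, 4], [3, -2]]
det(C) = 2·(-2) - 4·3 = -4 - 12 = -16 ≠ 0, so rank(C) = 2.
rank(C) = 2 = n, so the pair (A, B) is completely controllable.

2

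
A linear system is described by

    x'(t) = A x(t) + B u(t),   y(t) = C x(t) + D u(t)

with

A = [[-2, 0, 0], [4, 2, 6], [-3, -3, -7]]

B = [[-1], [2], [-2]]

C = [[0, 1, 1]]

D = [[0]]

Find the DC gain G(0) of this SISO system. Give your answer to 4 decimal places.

G(0) = C(-A)^{-1}B + D = -C A^{-1} B + D.
det A = -8, so A^{-1} = (1/-8)·adj(A) = [[-1/2, 0, 0], [-5/4, -7/4, -3/2], [3/4, 3/4, 1/2]]
A^{-1} B = [1/2, 3/4, -1/4]^T
C A^{-1} B = 1/2
G(0) = D - C A^{-1} B = 0 - (1/2) = -1/2 ≈ -0.5000

-0.5000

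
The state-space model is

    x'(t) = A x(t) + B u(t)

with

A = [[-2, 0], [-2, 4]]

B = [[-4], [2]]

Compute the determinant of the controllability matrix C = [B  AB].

AB = [[8], [16]]
Controllability matrix C = [B  AB] = [[-4, 8], [2, 16]]
det(C) = (-4)·16 - 8·2 = -64 - 16 = -80
Since det(C) ≠ 0, rank(C) = 2 and the system is completely controllable.

-80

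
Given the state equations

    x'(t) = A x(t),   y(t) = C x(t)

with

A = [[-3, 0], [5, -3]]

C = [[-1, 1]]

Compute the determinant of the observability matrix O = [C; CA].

CA = [[8, -3]]
Observability matrix O = [C; CA] = [[-1, 1], [8, -3]]
det(O) = (-1)·(-3) - 1·8 = 3 - 8 = -5
Since det(O) ≠ 0, rank(O) = 2 and the system is completely observable.

-5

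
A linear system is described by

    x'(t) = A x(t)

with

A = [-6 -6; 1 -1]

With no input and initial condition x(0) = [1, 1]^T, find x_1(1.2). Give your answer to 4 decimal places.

det(sI - A) = s^2 - (tr A)s + det A, with tr A = (-6) + (-1) = -7 and det A = (-6)·(-1) - (-6)·1 = 6 - (-6) = 12.
So p(s) = det(sI - A) = s^2 + 7s + 12.
Factor s^2 + 7s + 12: two numbers with sum -7 and product 12 are -3 and -4, so s^2 + 7s + 12 = (s + 3)(s + 4).
Hence p(s) = (s + 3) (s + 4), with roots -4, -3.
The eigenvalues -4, -3 are distinct and real, so A is diagonalisable and x(t) = e^{At} x(0) = V diag(e^{λ_i t}) V^{-1} x(0), where the columns of V are the eigenvectors.
λ = -4: A - (-4)I = [[-2, -6], [1, 3]]. Row 1 gives (-2)·v1 + (-6)·v2 = 0, so take v_1 = [-3, 1]^T.
λ = -3: A - (-3)I = [[-3, -6], [1, 2]]. Row 1 gives (-3)·v1 + (-6)·v2 = 0, so take v_2 = [-2, 1]^T.
V = [v_1 v_2] = [[-3, -2], [1, 1]] has det V = -1, so V^{-1} = adj(V)/det V = [[-1, -2], [1, 3]].
Modal coordinates z(0) = V^{-1} x(0): (-1)·1 + (-2)·1 = -3; 1·1 + 3·1 = 4; so z(0) = [-3, 4]^T.
x_1(t) = Σ_i (v_i)_1 · z_i(0) · e^{λ_i t} (row 1 of V times the modal terms).
x_1(1.2) = (-3)·(-3)·e^{-4·1.2} + (-2)·4·e^{-3·1.2} = 9·0.008230 + (-8)·0.027324 = -0.1445.

-0.1445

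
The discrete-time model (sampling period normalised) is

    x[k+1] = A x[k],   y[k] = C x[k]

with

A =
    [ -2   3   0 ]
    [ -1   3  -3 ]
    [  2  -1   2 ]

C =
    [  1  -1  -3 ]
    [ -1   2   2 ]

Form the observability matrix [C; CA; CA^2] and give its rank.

CA = [[-7, 3, -3], [4, 1, -2]]
CA^2 = [[5, -9, -15], [-13, 17, -7]]
Observability matrix O = [C; CA; CA^2] = [[1, -1, -3], [-1, 2, 2], [-7, 3, -3], [4, 1, -2], [5, -9, -15], [-13, 17, -7]]
Take the 3×3 submatrix of O formed by rows 1, 2, 3: [[1, -1, -3], [-1, 2, 2], [-7, 3, -3]]. Its determinant is 1·(2·(-3) - 2·3) - (-1)·((-1)·(-3) - 2·(-7)) + (-3)·((-1)·3 - 2·(-7)) = 1·(-12) - (-1)·17 + (-3)·11 = -28 ≠ 0.
So rank(O) ≥ 3; since O has 3 columns, rank(O) = 3.
rank(O) = 3 = n, so the pair (A, C) is completely observable.

3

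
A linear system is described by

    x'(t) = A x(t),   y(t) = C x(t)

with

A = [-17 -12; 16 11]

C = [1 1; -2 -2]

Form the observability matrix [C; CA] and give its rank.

1

CA = [[-1, -1], [2, 2]]
Observability matrix O = [C; CA] = [[1, 1], [-2, -2], [-1, -1], [2, 2]]
Every row of O is a scalar multiple of row 1 = [1, 1] (multipliers 1, -2, -1, 2), so the rows span a one-dimensional space.
O ≠ 0, hence rank(O) = 1.
rank(O) = 1 < n = 2, so the pair (A, C) is not completely observable.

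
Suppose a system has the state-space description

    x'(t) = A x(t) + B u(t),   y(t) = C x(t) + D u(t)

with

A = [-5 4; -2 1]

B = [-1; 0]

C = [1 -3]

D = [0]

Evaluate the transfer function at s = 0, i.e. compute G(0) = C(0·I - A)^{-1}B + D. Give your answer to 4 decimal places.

G(0) = C(-A)^{-1}B + D = -C A^{-1} B + D.
det A = 3, so A^{-1} = (1/3)·adj(A) = [[1/3, -4/3], [2/3, -5/3]]
A^{-1} B = [-1/3, -2/3]^T
C A^{-1} B = 5/3
G(0) = D - C A^{-1} B = 0 - (5/3) = -5/3 ≈ -1.6667

-1.6667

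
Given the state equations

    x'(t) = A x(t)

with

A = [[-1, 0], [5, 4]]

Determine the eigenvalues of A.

det(sI - A) = s^2 - (tr A)s + det A, with tr A = (-1) + 4 = 3 and det A = (-1)·4 - 0·5 = -4 - 0 = -4.
So p(s) = det(sI - A) = s^2 - 3s - 4.
Factor s^2 - 3s - 4: two numbers with sum 3 and product -4 are 4 and -1, so s^2 - 3s - 4 = (s - 4)(s + 1).
Hence p(s) = (s - 4) (s + 1), with roots -1, 4.
At least one eigenvalue has non-negative real part, so the system is not asymptotically stable.

-1, 4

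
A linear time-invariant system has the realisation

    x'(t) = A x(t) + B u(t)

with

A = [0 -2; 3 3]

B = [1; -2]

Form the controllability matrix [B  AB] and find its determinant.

5

AB = [[4], [-3]]
Controllability matrix C = [B  AB] = [[1, 4], [-2, -3]]
det(C) = 1·(-3) - 4·(-2) = -3 - (-8) = 5
Since det(C) ≠ 0, rank(C) = 2 and the system is completely controllable.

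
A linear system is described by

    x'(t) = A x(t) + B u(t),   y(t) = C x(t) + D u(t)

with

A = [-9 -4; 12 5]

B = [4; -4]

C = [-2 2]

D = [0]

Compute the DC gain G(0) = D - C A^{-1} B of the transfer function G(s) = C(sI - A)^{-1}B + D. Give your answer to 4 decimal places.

10.6667

G(0) = C(-A)^{-1}B + D = -C A^{-1} B + D.
det A = 3, so A^{-1} = (1/3)·adj(A) = [[5/3, 4/3], [-4, -3]]
A^{-1} B = [4/3, -4]^T
C A^{-1} B = -32/3
G(0) = D - C A^{-1} B = 0 - (-32/3) = 32/3 ≈ 10.6667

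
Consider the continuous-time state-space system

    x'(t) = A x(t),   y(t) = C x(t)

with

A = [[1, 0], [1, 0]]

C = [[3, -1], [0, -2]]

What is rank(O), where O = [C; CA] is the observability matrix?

CA = [[2, 0], [-2, 0]]
Observability matrix O = [C; CA] = [[3, -1], [0, -2], [2, 0], [-2, 0]]
Take the 2×2 submatrix of O formed by rows 1, 2: [[3, -1], [0, -2]]. Its determinant is 3·(-2) - (-1)·0 = -6 - 0 = -6 ≠ 0.
So rank(O) ≥ 2; since O has 2 columns, rank(O) = 2.
rank(O) = 2 = n, so the pair (A, C) is completely observable.

2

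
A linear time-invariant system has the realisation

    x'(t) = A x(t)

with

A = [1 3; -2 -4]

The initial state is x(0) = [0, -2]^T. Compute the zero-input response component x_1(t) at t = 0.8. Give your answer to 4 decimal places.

det(sI - A) = s^2 - (tr A)s + det A, with tr A = 1 + (-4) = -3 and det A = 1·(-4) - 3·(-2) = -4 - (-6) = 2.
So p(s) = det(sI - A) = s^2 + 3s + 2.
Factor s^2 + 3s + 2: two numbers with sum -3 and product 2 are -1 and -2, so s^2 + 3s + 2 = (s + 1)(s + 2).
Hence p(s) = (s + 1) (s + 2), with roots -2, -1.
The eigenvalues -2, -1 are distinct and real, so A is diagonalisable and x(t) = e^{At} x(0) = V diag(e^{λ_i t}) V^{-1} x(0), where the columns of V are the eigenvectors.
λ = -2: A - (-2)I = [[3, 3], [-2, -2]]. Row 1 gives 3·v1 + 3·v2 = 0, so take v_1 = [-1, 1]^T.
λ = -1: A - (-1)I = [[2, 3], [-2, -3]]. Row 1 gives 2·v1 + 3·v2 = 0, so take v_2 = [3, -2]^T.
V = [v_1 v_2] = [[-1, 3], [1, -2]] has det V = -1, so V^{-1} = adj(V)/det V = [[2, 3], [1, 1]].
Modal coordinates z(0) = V^{-1} x(0): 2·0 + 3·(-2) = -6; 1·0 + 1·(-2) = -2; so z(0) = [-6, -2]^T.
x_1(t) = Σ_i (v_i)_1 · z_i(0) · e^{λ_i t} (row 1 of V times the modal terms).
x_1(0.8) = (-1)·(-6)·e^{-2·0.8} + 3·(-2)·e^{-1·0.8} = 6·0.201897 + (-6)·0.449329 = -1.4846.

-1.4846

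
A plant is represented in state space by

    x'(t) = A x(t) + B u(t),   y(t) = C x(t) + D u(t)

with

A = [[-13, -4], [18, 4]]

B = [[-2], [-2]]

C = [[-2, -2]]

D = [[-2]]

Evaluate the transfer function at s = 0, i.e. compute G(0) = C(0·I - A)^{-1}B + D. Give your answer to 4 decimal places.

G(0) = C(-A)^{-1}B + D = -C A^{-1} B + D.
det A = 20, so A^{-1} = (1/20)·adj(A) = [[1/5, 1/5], [-9/10, -13/20]]
A^{-1} B = [-4/5, 31/10]^T
C A^{-1} B = -23/5
G(0) = D - C A^{-1} B = -2 - (-23/5) = 13/5 ≈ 2.6000

2.6000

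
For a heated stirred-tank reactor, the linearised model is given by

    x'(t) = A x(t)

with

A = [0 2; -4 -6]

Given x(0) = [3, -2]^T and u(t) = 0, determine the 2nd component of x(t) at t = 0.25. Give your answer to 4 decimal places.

det(sI - A) = s^2 - (tr A)s + det A, with tr A = 0 + (-6) = -6 and det A = 0·(-6) - 2·(-4) = 0 - (-8) = 8.
So p(s) = det(sI - A) = s^2 + 6s + 8.
Factor s^2 + 6s + 8: two numbers with sum -6 and product 8 are -2 and -4, so s^2 + 6s + 8 = (s + 2)(s + 4).
Hence p(s) = (s + 2) (s + 4), with roots -4, -2.
The eigenvalues -4, -2 are distinct and real, so A is diagonalisable and x(t) = e^{At} x(0) = V diag(e^{λ_i t}) V^{-1} x(0), where the columns of V are the eigenvectors.
λ = -4: A - (-4)I = [[4, 2], [-4, -2]]. Row 1 gives 4·v1 + 2·v2 = 0, so take v_1 = [-1, 2]^T.
λ = -2: A - (-2)I = [[2, 2], [-4, -4]]. Row 1 gives 2·v1 + 2·v2 = 0, so take v_2 = [-1, 1]^T.
V = [v_1 v_2] = [[-1, -1], [2, 1]] has det V = 1, so V^{-1} = adj(V)/det V = [[1, 1], [-2, -1]].
Modal coordinates z(0) = V^{-1} x(0): 1·3 + 1·(-2) = 1; (-2)·3 + (-1)·(-2) = -4; so z(0) = [1, -4]^T.
x_2(t) = Σ_i (v_i)_2 · z_i(0) · e^{λ_i t} (row 2 of V times the modal terms).
x_2(0.25) = 2·1·e^{-4·0.25} + 1·(-4)·e^{-2·0.25} = 2·0.367879 + (-4)·0.606531 = -1.6904.

-1.6904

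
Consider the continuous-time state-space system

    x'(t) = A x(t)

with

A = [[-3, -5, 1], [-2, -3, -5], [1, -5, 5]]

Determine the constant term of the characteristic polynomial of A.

Expand det(sI - A) for the 3×3 matrix.
p(s) = s^3 + s^2 - 57s - 108.
(Check: constant term = det(-A) = (-1)^3 det A = -108; coefficient of s^2 = -tr A = 1.)
The constant term is -108.

-108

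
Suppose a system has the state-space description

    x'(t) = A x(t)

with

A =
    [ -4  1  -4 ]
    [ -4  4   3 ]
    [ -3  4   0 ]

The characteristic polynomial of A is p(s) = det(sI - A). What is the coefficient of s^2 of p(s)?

0

Expand det(sI - A) for the 3×3 matrix.
p(s) = s^3 - 36s - 55.
(Check: constant term = det(-A) = (-1)^3 det A = -55; coefficient of s^2 = -tr A = 0.)
The coefficient of s^2 is 0.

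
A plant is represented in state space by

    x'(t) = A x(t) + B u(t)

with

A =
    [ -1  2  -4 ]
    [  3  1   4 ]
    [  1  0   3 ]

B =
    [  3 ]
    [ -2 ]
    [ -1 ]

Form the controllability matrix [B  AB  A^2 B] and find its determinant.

AB = [[-3], [3], [0]]
A^2B = [[9], [-6], [-3]]
Controllability matrix C = [B  AB  A^2B] = [[3, -3, 9], [-2, 3, -6], [-1, 0, -3]]
Expanding along the first row, det(C) = 3·(3·(-3) - (-6)·0) - (-3)·((-2)·(-3) - (-6)·(-1)) + 9·((-2)·0 - 3·(-1)) = 3·(-9) - (-3)·0 + 9·3 = 0
Since det(C) = 0, rank(C) < 3 and the system is not completely controllable.

0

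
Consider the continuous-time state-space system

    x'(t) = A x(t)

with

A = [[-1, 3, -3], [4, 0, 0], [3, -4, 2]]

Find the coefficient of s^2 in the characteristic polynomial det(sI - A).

Expand det(sI - A) for the 3×3 matrix.
p(s) = s^3 - s^2 - 5s - 24.
(Check: constant term = det(-A) = (-1)^3 det A = -24; coefficient of s^2 = -tr A = -1.)
The coefficient of s^2 is -1.

-1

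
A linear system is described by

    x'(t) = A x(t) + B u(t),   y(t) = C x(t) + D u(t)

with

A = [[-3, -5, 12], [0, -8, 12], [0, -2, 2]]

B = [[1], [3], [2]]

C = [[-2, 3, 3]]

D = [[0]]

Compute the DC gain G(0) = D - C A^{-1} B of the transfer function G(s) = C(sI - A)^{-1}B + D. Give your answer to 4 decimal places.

7.3333

G(0) = C(-A)^{-1}B + D = -C A^{-1} B + D.
det A = -24, so A^{-1} = (1/-24)·adj(A) = [[-1/3, 7/12, -3/2], [0, 1/4, -3/2], [0, 1/4, -1]]
A^{-1} B = [-19/12, -9/4, -5/4]^T
C A^{-1} B = -22/3
G(0) = D - C A^{-1} B = 0 - (-22/3) = 22/3 ≈ 7.3333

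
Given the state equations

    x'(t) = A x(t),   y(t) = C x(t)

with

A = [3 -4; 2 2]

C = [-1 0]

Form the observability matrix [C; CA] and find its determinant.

-4

CA = [[-3, 4]]
Observability matrix O = [C; CA] = [[-1, 0], [-3, 4]]
det(O) = (-1)·4 - 0·(-3) = -4 - 0 = -4
Since det(O) ≠ 0, rank(O) = 2 and the system is completely observable.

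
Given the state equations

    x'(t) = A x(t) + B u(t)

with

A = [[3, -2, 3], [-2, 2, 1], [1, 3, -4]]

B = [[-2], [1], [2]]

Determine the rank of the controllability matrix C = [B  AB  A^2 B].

AB = [[-2], [8], [-7]]
A^2B = [[-43], [13], [50]]
Controllability matrix C = [B  AB  A^2B] = [[-2, -2, -43], [1, 8, 13], [2, -7, 50]]
det(C) = (-2)·(8·50 - 13·(-7)) - (-2)·(1·50 - 13·2) + (-43)·(1·(-7) - 8·2) = (-2)·491 - (-2)·24 + (-43)·(-23) = 55 ≠ 0, so rank(C) = 3.
rank(C) = 3 = n, so the pair (A, B) is completely controllable.

3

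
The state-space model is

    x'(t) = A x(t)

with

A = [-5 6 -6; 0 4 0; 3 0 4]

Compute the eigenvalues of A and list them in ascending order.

det(sI - A) = s^3 - (tr A)s^2 + (M11 + M22 + M33)s - det A, where Mii is the 2×2 principal minor of A obtained by deleting row i and column i.
tr A = (-5) + 4 + 4 = 3; M11 = 4·4 - 0·0 = 16 - 0 = 16; M22 = (-5)·4 - (-6)·3 = -20 - (-18) = -2; M33 = (-5)·4 - 6·0 = -20 - 0 = -20; sum of minors = -6.
det A = (-5)·(4·4 - 0·0) - 6·(0·4 - 0·3) + (-6)·(0·0 - 4·3) = (-5)·16 - 6·0 + (-6)·(-12) = -8.
So p(s) = det(sI - A) = s^3 - 3s^2 - 6s + 8.
Rational-root test: any integer root divides 8. Testing small divisors, s = 1 works: p(1) = 1 + (-3) + (-6) + 8 = 0, so (s - 1) is a factor.
Dividing, p(s) = (s - 1)(s^2 - 2s - 8).
Factor s^2 - 2s - 8: two numbers with sum 2 and product -8 are 4 and -2, so s^2 - 2s - 8 = (s - 4)(s + 2).
Hence p(s) = (s - 4) (s - 1) (s + 2), with roots -2, 1, 4.
At least one eigenvalue has non-negative real part, so the system is not asymptotically stable.

-2, 1, 4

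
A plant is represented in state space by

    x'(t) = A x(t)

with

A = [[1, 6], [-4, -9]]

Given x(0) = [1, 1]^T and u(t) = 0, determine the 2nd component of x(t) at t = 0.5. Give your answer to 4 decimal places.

det(sI - A) = s^2 - (tr A)s + det A, with tr A = 1 + (-9) = -8 and det A = 1·(-9) - 6·(-4) = -9 - (-24) = 15.
So p(s) = det(sI - A) = s^2 + 8s + 15.
Factor s^2 + 8s + 15: two numbers with sum -8 and product 15 are -3 and -5, so s^2 + 8s + 15 = (s + 3)(s + 5).
Hence p(s) = (s + 3) (s + 5), with roots -5, -3.
The eigenvalues -5, -3 are distinct and real, so A is diagonalisable and x(t) = e^{At} x(0) = V diag(e^{λ_i t}) V^{-1} x(0), where the columns of V are the eigenvectors.
λ = -5: A - (-5)I = [[6, 6], [-4, -4]]. Row 1 gives 6·v1 + 6·v2 = 0, so take v_1 = [-1, 1]^T.
λ = -3: A - (-3)I = [[4, 6], [-4, -6]]. Row 1 gives 4·v1 + 6·v2 = 0, so take v_2 = [3, -2]^T.
V = [v_1 v_2] = [[-1, 3], [1, -2]] has det V = -1, so V^{-1} = adj(V)/det V = [[2, 3], [1, 1]].
Modal coordinates z(0) = V^{-1} x(0): 2·1 + 3·1 = 5; 1·1 + 1·1 = 2; so z(0) = [5, 2]^T.
x_2(t) = Σ_i (v_i)_2 · z_i(0) · e^{λ_i t} (row 2 of V times the modal terms).
x_2(0.5) = 1·5·e^{-5·0.5} + (-2)·2·e^{-3·0.5} = 5·0.082085 + (-4)·0.223130 = -0.4821.

-0.4821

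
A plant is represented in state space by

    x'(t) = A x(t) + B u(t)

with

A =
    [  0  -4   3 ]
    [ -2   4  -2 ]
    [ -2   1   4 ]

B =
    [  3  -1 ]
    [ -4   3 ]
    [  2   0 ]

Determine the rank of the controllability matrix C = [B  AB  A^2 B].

AB = [[22, -12], [-26, 14], [-2, 5]]
A^2B = [[98, -41], [-144, 70], [-78, 58]]
Controllability matrix C = [B  AB  A^2B] = [[3, -1, 22, -12, 98, -41], [-4, 3, -26, 14, -144, 70], [2, 0, -2, 5, -78, 58]]
Take the 3×3 submatrix of C formed by columns 1, 2, 3: [[3, -1, 22], [-4, 3, -26], [2, 0, -2]]. Its determinant is 3·(3·(-2) - (-26)·0) - (-1)·((-4)·(-2) - (-26)·2) + 22·((-4)·0 - 3·2) = 3·(-6) - (-1)·60 + 22·(-6) = -90 ≠ 0.
So rank(C) ≥ 3; since C has 3 rows, rank(C) = 3.
rank(C) = 3 = n, so the pair (A, B) is completely controllable.

3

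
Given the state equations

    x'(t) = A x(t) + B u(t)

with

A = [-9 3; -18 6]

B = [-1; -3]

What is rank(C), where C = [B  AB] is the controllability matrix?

1

AB = [[0], [0]]
Controllability matrix C = [B  AB] = [[-1, 0], [-3, 0]]
Every column of C is a scalar multiple of column 1 = [-1, -3] (multipliers 1, 0), so the columns span a one-dimensional space.
C ≠ 0, hence rank(C) = 1.
rank(C) = 1 < n = 2, so the pair (A, B) is not completely controllable.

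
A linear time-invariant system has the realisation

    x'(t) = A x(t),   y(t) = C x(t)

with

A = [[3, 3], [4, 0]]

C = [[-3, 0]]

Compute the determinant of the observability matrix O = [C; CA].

CA = [[-9, -9]]
Observability matrix O = [C; CA] = [[-3, 0], [-9, -9]]
det(O) = (-3)·(-9) - 0·(-9) = 27 - 0 = 27
Since det(O) ≠ 0, rank(O) = 2 and the system is completely observable.

27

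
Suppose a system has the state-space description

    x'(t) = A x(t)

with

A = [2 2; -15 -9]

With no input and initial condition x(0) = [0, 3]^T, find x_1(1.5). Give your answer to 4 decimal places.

0.0518

det(sI - A) = s^2 - (tr A)s + det A, with tr A = 2 + (-9) = -7 and det A = 2·(-9) - 2·(-15) = -18 - (-30) = 12.
So p(s) = det(sI - A) = s^2 + 7s + 12.
Factor s^2 + 7s + 12: two numbers with sum -7 and product 12 are -3 and -4, so s^2 + 7s + 12 = (s + 3)(s + 4).
Hence p(s) = (s + 3) (s + 4), with roots -4, -3.
The eigenvalues -4, -3 are distinct and real, so A is diagonalisable and x(t) = e^{At} x(0) = V diag(e^{λ_i t}) V^{-1} x(0), where the columns of V are the eigenvectors.
λ = -4: A - (-4)I = [[6, 2], [-15, -5]]. Row 1 gives 6·v1 + 2·v2 = 0, so take v_1 = [1, -3]^T.
λ = -3: A - (-3)I = [[5, 2], [-15, -6]]. Row 1 gives 5·v1 + 2·v2 = 0, so take v_2 = [-2, 5]^T.
V = [v_1 v_2] = [[1, -2], [-3, 5]] has det V = -1, so V^{-1} = adj(V)/det V = [[-5, -2], [-3, -1]].
Modal coordinates z(0) = V^{-1} x(0): (-5)·0 + (-2)·3 = -6; (-3)·0 + (-1)·3 = -3; so z(0) = [-6, -3]^T.
x_1(t) = Σ_i (v_i)_1 · z_i(0) · e^{λ_i t} (row 1 of V times the modal terms).
x_1(1.5) = 1·(-6)·e^{-4·1.5} + (-2)·(-3)·e^{-3·1.5} = (-6)·0.002479 + 6·0.011109 = 0.0518.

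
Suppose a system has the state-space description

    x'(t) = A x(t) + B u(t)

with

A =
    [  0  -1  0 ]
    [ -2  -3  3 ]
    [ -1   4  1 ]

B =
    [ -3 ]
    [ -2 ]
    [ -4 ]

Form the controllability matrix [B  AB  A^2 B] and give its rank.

3

AB = [[2], [0], [-9]]
A^2B = [[0], [-31], [-11]]
Controllability matrix C = [B  AB  A^2B] = [[-3, 2, 0], [-2, 0, -31], [-4, -9, -11]]
det(C) = (-3)·(0·(-11) - (-31)·(-9)) - 2·((-2)·(-11) - (-31)·(-4)) + 0·((-2)·(-9) - 0·(-4)) = (-3)·(-279) - 2·(-102) + 0·18 = 1041 ≠ 0, so rank(C) = 3.
rank(C) = 3 = n, so the pair (A, B) is completely controllable.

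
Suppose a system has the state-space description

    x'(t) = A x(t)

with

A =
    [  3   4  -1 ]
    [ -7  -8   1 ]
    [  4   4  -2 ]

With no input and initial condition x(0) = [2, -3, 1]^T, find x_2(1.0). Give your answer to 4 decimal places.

det(sI - A) = s^3 - (tr A)s^2 + (M11 + M22 + M33)s - det A, where Mii is the 2×2 principal minor of A obtained by deleting row i and column i.
tr A = 3 + (-8) + (-2) = -7; M11 = (-8)·(-2) - 1·4 = 16 - 4 = 12; M22 = 3·(-2) - (-1)·4 = -6 - (-4) = -2; M33 = 3·(-8) - 4·(-7) = -24 - (-28) = 4; sum of minors = 14.
det A = 3·((-8)·(-2) - 1·4) - 4·((-7)·(-2) - 1·4) + (-1)·((-7)·4 - (-8)·4) = 3·12 - 4·10 + (-1)·4 = -8.
So p(s) = det(sI - A) = s^3 + 7s^2 + 14s + 8.
Rational-root test: any integer root divides 8. Testing small divisors, s = -1 works: p(-1) = -1 + 7 + (-14) + 8 = 0, so (s + 1) is a factor.
Dividing, p(s) = (s + 1)(s^2 + 6s + 8).
Factor s^2 + 6s + 8: two numbers with sum -6 and product 8 are -2 and -4, so s^2 + 6s + 8 = (s + 2)(s + 4).
Hence p(s) = (s + 1) (s + 2) (s + 4), with roots -4, -2, -1.
The eigenvalues -4, -2, -1 are distinct and real, so A is diagonalisable and x(t) = e^{At} x(0) = V diag(e^{λ_i t}) V^{-1} x(0), where the columns of V are the eigenvectors.
λ = -4: A - (-4)I = [[7, 4, -1], [-7, -4, 1], [4, 4, 2]]. v must be orthogonal to every row; (row 1) × (row 3) = [12, -18, 12], so take v_1 = [-2, 3, -2]^T.
λ = -2: A - (-2)I = [[5, 4, -1], [-7, -6, 1], [4, 4, 0]]. v must be orthogonal to every row; (row 1) × (row 2) = [-2, 2, -2], so take v_2 = [-1, 1, -1]^T.
λ = -1: A - (-1)I = [[4, 4, -1], [-7, -7, 1], [4, 4, -1]]. v must be orthogonal to every row; (row 1) × (row 2) = [-3, 3, 0], so take v_3 = [-1, 1, 0]^T.
V = [v_1 v_2 v_3] = [[-2, -1, -1], [3, 1, 1], [-2, -1, 0]] has det V = 1, so V^{-1} = adj(V)/det V = [[1, 1, 0], [-2, -2, -1], [-1, 0, 1]].
Modal coordinates z(0) = V^{-1} x(0): 1·2 + 1·(-3) + 0·1 = -1; (-2)·2 + (-2)·(-3) + (-1)·1 = 1; (-1)·2 + 0·(-3) + 1·1 = -1; so z(0) = [-1, 1, -1]^T.
x_2(t) = Σ_i (v_i)_2 · z_i(0) · e^{λ_i t} (row 2 of V times the modal terms).
x_2(1.0) = 3·(-1)·e^{-4·1.0} + 1·1·e^{-2·1.0} + 1·(-1)·e^{-1·1.0} = (-3)·0.018316 + 1·0.135335 + (-1)·0.367879 = -0.2875.

-0.2875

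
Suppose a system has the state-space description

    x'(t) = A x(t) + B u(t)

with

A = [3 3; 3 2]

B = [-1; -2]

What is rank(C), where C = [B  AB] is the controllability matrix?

AB = [[-9], [-7]]
Controllability matrix C = [B  AB] = [[-1, -9], [-2, -7]]
det(C) = (-1)·(-7) - (-9)·(-2) = 7 - 18 = -11 ≠ 0, so rank(C) = 2.
rank(C) = 2 = n, so the pair (A, B) is completely controllable.

2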